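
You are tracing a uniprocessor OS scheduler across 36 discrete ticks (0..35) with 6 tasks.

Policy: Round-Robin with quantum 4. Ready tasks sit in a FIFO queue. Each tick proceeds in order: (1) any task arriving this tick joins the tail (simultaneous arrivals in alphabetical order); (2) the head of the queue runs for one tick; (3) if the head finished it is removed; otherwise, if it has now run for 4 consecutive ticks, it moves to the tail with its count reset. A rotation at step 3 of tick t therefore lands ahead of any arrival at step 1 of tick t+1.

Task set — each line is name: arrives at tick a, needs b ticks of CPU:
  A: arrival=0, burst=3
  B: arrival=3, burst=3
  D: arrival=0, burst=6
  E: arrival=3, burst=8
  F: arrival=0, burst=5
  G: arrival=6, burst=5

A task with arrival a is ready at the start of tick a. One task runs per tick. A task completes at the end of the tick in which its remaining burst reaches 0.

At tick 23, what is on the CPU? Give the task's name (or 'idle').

t=0: queue=[A,D,F] q_used=0 → run A
t=1: queue=[A,D,F] q_used=1 → run A
t=2: queue=[A,D,F] q_used=2 → run A
t=3: queue=[D,F,B,E] q_used=0 → run D
t=4: queue=[D,F,B,E] q_used=1 → run D
t=5: queue=[D,F,B,E] q_used=2 → run D
t=6: queue=[D,F,B,E,G] q_used=3 → run D
t=7: queue=[F,B,E,G,D] q_used=0 → run F
t=8: queue=[F,B,E,G,D] q_used=1 → run F
t=9: queue=[F,B,E,G,D] q_used=2 → run F
t=10: queue=[F,B,E,G,D] q_used=3 → run F
t=11: queue=[B,E,G,D,F] q_used=0 → run B
t=12: queue=[B,E,G,D,F] q_used=1 → run B
t=13: queue=[B,E,G,D,F] q_used=2 → run B
t=14: queue=[E,G,D,F] q_used=0 → run E
t=15: queue=[E,G,D,F] q_used=1 → run E
t=16: queue=[E,G,D,F] q_used=2 → run E
t=17: queue=[E,G,D,F] q_used=3 → run E
t=18: queue=[G,D,F,E] q_used=0 → run G
t=19: queue=[G,D,F,E] q_used=1 → run G
t=20: queue=[G,D,F,E] q_used=2 → run G
t=21: queue=[G,D,F,E] q_used=3 → run G
t=22: queue=[D,F,E,G] q_used=0 → run D
t=23: queue=[D,F,E,G] q_used=1 → run D
t=24: queue=[F,E,G] q_used=0 → run F
t=25: queue=[E,G] q_used=0 → run E
t=26: queue=[E,G] q_used=1 → run E
t=27: queue=[E,G] q_used=2 → run E
t=28: queue=[E,G] q_used=3 → run E
t=29: queue=[G] q_used=0 → run G
t=30: (idle)
t=31: (idle)
t=32: (idle)
t=33: (idle)
t=34: (idle)
t=35: (idle)

running at tick 23 = D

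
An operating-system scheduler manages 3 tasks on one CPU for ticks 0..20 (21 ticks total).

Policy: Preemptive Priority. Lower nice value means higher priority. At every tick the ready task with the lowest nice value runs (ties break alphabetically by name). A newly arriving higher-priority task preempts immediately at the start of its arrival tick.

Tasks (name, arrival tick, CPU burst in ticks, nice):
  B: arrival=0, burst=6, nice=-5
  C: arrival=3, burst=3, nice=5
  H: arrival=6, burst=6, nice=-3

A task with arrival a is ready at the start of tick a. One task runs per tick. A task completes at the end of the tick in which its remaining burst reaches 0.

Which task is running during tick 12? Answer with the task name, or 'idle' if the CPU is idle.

running at tick 12 = C

t=0: ready={B} → run B
t=1: ready={B} → run B
t=2: ready={B} → run B
t=3: ready={B,C} → run B
t=4: ready={B,C} → run B
t=5: ready={B,C} → run B
t=6: ready={C,H} → run H
t=7: ready={C,H} → run H
t=8: ready={C,H} → run H
t=9: ready={C,H} → run H
t=10: ready={C,H} → run H
t=11: ready={C,H} → run H
t=12: ready={C} → run C
t=13: ready={C} → run C
t=14: ready={C} → run C
t=15: (idle)
t=16: (idle)
t=17: (idle)
t=18: (idle)
t=19: (idle)
t=20: (idle)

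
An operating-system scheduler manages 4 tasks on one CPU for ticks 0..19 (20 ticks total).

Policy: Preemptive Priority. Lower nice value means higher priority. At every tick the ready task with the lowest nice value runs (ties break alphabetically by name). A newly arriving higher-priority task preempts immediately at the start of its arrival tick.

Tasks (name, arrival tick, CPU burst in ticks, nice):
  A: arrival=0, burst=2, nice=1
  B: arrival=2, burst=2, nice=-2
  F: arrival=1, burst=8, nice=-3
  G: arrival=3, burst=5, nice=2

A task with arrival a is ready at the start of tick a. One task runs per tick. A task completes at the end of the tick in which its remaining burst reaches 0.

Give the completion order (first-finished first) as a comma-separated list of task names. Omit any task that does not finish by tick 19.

t=0: ready={A} → run A
t=1: ready={A,F} → run F
t=2: ready={A,B,F} → run F
t=3: ready={A,B,F,G} → run F
t=4: ready={A,B,F,G} → run F
t=5: ready={A,B,F,G} → run F
t=6: ready={A,B,F,G} → run F
t=7: ready={A,B,F,G} → run F
t=8: ready={A,B,F,G} → run F
t=9: ready={A,B,G} → run B
t=10: ready={A,B,G} → run B
t=11: ready={A,G} → run A
t=12: ready={G} → run G
t=13: ready={G} → run G
t=14: ready={G} → run G
t=15: ready={G} → run G
t=16: ready={G} → run G
t=17: (idle)
t=18: (idle)
t=19: (idle)

completion order = F, B, A, G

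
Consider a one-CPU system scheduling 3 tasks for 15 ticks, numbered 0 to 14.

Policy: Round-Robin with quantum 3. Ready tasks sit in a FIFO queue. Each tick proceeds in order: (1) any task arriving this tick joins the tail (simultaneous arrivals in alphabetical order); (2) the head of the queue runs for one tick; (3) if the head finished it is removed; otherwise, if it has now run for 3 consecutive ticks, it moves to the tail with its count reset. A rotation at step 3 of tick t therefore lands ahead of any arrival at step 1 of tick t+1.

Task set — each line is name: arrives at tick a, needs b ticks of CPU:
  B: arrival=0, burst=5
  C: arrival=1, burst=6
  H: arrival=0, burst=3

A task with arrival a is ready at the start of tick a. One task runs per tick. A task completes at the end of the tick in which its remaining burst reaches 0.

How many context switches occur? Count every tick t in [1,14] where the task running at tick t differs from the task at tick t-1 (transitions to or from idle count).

t=0: queue=[B,H] q_used=0 → run B
t=1: queue=[B,H,C] q_used=1 → run B
t=2: queue=[B,H,C] q_used=2 → run B
t=3: queue=[H,C,B] q_used=0 → run H
t=4: queue=[H,C,B] q_used=1 → run H
t=5: queue=[H,C,B] q_used=2 → run H
t=6: queue=[C,B] q_used=0 → run C
t=7: queue=[C,B] q_used=1 → run C
t=8: queue=[C,B] q_used=2 → run C
t=9: queue=[B,C] q_used=0 → run B
t=10: queue=[B,C] q_used=1 → run B
t=11: queue=[C] q_used=0 → run C
t=12: queue=[C] q_used=1 → run C
t=13: queue=[C] q_used=2 → run C
t=14: (idle)

context switches = 5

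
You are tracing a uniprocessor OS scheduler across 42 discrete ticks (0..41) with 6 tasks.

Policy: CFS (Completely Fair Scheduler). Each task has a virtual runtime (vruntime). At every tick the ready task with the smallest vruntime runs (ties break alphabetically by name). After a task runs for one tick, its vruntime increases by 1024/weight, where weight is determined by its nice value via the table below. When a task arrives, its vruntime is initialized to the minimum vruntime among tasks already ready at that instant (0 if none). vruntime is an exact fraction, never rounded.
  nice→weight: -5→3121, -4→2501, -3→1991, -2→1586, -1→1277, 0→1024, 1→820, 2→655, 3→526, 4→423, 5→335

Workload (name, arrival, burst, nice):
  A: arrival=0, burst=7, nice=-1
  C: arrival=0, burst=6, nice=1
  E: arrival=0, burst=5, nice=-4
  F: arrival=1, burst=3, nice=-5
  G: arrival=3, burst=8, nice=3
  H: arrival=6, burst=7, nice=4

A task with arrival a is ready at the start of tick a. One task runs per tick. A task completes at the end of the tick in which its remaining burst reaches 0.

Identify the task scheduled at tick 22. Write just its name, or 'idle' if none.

t=0: vr[A=0 C=0 E=0] → run A
t=1: vr[A=1024/1277 C=0 E=0 F=0] → run C
t=2: vr[A=1024/1277 C=256/205 E=0 F=0] → run E
t=3: vr[A=1024/1277 C=256/205 E=1024/2501 F=0 G=0] → run F
t=4: vr[A=1024/1277 C=256/205 E=1024/2501 F=1024/3121 G=0] → run G
t=5: vr[A=1024/1277 C=256/205 E=1024/2501 F=1024/3121 G=512/263] → run F
t=6: vr[A=1024/1277 C=256/205 E=1024/2501 F=2048/3121 G=512/263 H=1024/2501] → run E
t=7: vr[A=1024/1277 C=256/205 E=2048/2501 F=2048/3121 G=512/263 H=1024/2501] → run H
t=8: vr[A=1024/1277 C=256/205 E=2048/2501 F=2048/3121 G=512/263 H=2994176/1057923] → run F
t=9: vr[A=1024/1277 C=256/205 E=2048/2501 G=512/263 H=2994176/1057923] → run A
t=10: vr[A=2048/1277 C=256/205 E=2048/2501 G=512/263 H=2994176/1057923] → run E
t=11: vr[A=2048/1277 C=256/205 E=3072/2501 G=512/263 H=2994176/1057923] → run E
t=12: vr[A=2048/1277 C=256/205 E=4096/2501 G=512/263 H=2994176/1057923] → run C
t=13: vr[A=2048/1277 C=512/205 E=4096/2501 G=512/263 H=2994176/1057923] → run A
t=14: vr[A=3072/1277 C=512/205 E=4096/2501 G=512/263 H=2994176/1057923] → run E
t=15: vr[A=3072/1277 C=512/205 G=512/263 H=2994176/1057923] → run G
t=16: vr[A=3072/1277 C=512/205 G=1024/263 H=2994176/1057923] → run A
t=17: vr[A=4096/1277 C=512/205 G=1024/263 H=2994176/1057923] → run C
t=18: vr[A=4096/1277 C=768/205 G=1024/263 H=2994176/1057923] → run H
t=19: vr[A=4096/1277 C=768/205 G=1024/263 H=5555200/1057923] → run A
t=20: vr[A=5120/1277 C=768/205 G=1024/263 H=5555200/1057923] → run C
t=21: vr[A=5120/1277 C=1024/205 G=1024/263 H=5555200/1057923] → run G
t=22: vr[A=5120/1277 C=1024/205 G=1536/263 H=5555200/1057923] → run A
t=23: vr[A=6144/1277 C=1024/205 G=1536/263 H=5555200/1057923] → run A
t=24: vr[C=1024/205 G=1536/263 H=5555200/1057923] → run C
t=25: vr[C=256/41 G=1536/263 H=5555200/1057923] → run H
t=26: vr[C=256/41 G=1536/263 H=2705408/352641] → run G
t=27: vr[C=256/41 G=2048/263 H=2705408/352641] → run C
t=28: vr[G=2048/263 H=2705408/352641] → run H
t=29: vr[G=2048/263 H=10677248/1057923] → run G
t=30: vr[G=2560/263 H=10677248/1057923] → run G
t=31: vr[G=3072/263 H=10677248/1057923] → run H
t=32: vr[G=3072/263 H=13238272/1057923] → run G
t=33: vr[G=3584/263 H=13238272/1057923] → run H
t=34: vr[G=3584/263 H=5266432/352641] → run G
t=35: vr[H=5266432/352641] → run H
t=36: (idle)
t=37: (idle)
t=38: (idle)
t=39: (idle)
t=40: (idle)
t=41: (idle)

running at tick 22 = A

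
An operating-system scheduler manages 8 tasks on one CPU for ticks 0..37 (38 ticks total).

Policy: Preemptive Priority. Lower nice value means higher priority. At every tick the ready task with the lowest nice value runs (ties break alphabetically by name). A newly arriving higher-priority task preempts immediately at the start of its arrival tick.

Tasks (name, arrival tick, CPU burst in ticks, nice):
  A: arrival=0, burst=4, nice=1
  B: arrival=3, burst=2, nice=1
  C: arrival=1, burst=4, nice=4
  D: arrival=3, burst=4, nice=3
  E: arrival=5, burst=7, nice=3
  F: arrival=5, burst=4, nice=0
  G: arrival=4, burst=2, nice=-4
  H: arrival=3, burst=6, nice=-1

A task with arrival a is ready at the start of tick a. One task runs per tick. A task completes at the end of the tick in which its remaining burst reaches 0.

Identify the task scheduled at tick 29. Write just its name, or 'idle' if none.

t=0: ready={A} → run A
t=1: ready={A,C} → run A
t=2: ready={A,C} → run A
t=3: ready={A,B,C,D,H} → run H
t=4: ready={A,B,C,D,G,H} → run G
t=5: ready={A,B,C,D,E,F,G,H} → run G
t=6: ready={A,B,C,D,E,F,H} → run H
t=7: ready={A,B,C,D,E,F,H} → run H
t=8: ready={A,B,C,D,E,F,H} → run H
t=9: ready={A,B,C,D,E,F,H} → run H
t=10: ready={A,B,C,D,E,F,H} → run H
t=11: ready={A,B,C,D,E,F} → run F
t=12: ready={A,B,C,D,E,F} → run F
t=13: ready={A,B,C,D,E,F} → run F
t=14: ready={A,B,C,D,E,F} → run F
t=15: ready={A,B,C,D,E} → run A
t=16: ready={B,C,D,E} → run B
t=17: ready={B,C,D,E} → run B
t=18: ready={C,D,E} → run D
t=19: ready={C,D,E} → run D
t=20: ready={C,D,E} → run D
t=21: ready={C,D,E} → run D
t=22: ready={C,E} → run E
t=23: ready={C,E} → run E
t=24: ready={C,E} → run E
t=25: ready={C,E} → run E
t=26: ready={C,E} → run E
t=27: ready={C,E} → run E
t=28: ready={C,E} → run E
t=29: ready={C} → run C
t=30: ready={C} → run C
t=31: ready={C} → run C
t=32: ready={C} → run C
t=33: (idle)
t=34: (idle)
t=35: (idle)
t=36: (idle)
t=37: (idle)

running at tick 29 = C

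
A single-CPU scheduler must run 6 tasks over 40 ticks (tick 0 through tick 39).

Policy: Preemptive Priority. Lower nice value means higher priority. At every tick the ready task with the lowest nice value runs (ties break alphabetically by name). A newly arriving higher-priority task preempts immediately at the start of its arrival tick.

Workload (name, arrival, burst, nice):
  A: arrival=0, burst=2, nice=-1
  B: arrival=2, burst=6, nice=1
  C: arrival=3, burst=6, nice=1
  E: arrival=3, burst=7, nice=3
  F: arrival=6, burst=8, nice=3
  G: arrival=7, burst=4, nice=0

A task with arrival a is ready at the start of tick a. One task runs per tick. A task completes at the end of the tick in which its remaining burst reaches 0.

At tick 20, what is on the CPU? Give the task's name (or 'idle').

running at tick 20 = E

t=0: ready={A} → run A
t=1: ready={A} → run A
t=2: ready={B} → run B
t=3: ready={B,C,E} → run B
t=4: ready={B,C,E} → run B
t=5: ready={B,C,E} → run B
t=6: ready={B,C,E,F} → run B
t=7: ready={B,C,E,F,G} → run G
t=8: ready={B,C,E,F,G} → run G
t=9: ready={B,C,E,F,G} → run G
t=10: ready={B,C,E,F,G} → run G
t=11: ready={B,C,E,F} → run B
t=12: ready={C,E,F} → run C
t=13: ready={C,E,F} → run C
t=14: ready={C,E,F} → run C
t=15: ready={C,E,F} → run C
t=16: ready={C,E,F} → run C
t=17: ready={C,E,F} → run C
t=18: ready={E,F} → run E
t=19: ready={E,F} → run E
t=20: ready={E,F} → run E
t=21: ready={E,F} → run E
t=22: ready={E,F} → run E
t=23: ready={E,F} → run E
t=24: ready={E,F} → run E
t=25: ready={F} → run F
t=26: ready={F} → run F
t=27: ready={F} → run F
t=28: ready={F} → run F
t=29: ready={F} → run F
t=30: ready={F} → run F
t=31: ready={F} → run F
t=32: ready={F} → run F
t=33: (idle)
t=34: (idle)
t=35: (idle)
t=36: (idle)
t=37: (idle)
t=38: (idle)
t=39: (idle)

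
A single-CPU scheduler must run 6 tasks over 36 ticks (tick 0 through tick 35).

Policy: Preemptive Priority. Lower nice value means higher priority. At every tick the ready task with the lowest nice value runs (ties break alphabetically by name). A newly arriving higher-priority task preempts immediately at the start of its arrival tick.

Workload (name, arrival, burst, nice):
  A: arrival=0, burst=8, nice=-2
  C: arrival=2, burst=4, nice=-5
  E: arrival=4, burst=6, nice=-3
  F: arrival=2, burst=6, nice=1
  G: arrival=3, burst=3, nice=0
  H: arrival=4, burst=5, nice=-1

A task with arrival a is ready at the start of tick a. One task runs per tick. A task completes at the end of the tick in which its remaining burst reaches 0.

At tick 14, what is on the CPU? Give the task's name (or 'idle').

t=0: ready={A} → run A
t=1: ready={A} → run A
t=2: ready={A,C,F} → run C
t=3: ready={A,C,F,G} → run C
t=4: ready={A,C,E,F,G,H} → run C
t=5: ready={A,C,E,F,G,H} → run C
t=6: ready={A,E,F,G,H} → run E
t=7: ready={A,E,F,G,H} → run E
t=8: ready={A,E,F,G,H} → run E
t=9: ready={A,E,F,G,H} → run E
t=10: ready={A,E,F,G,H} → run E
t=11: ready={A,E,F,G,H} → run E
t=12: ready={A,F,G,H} → run A
t=13: ready={A,F,G,H} → run A
t=14: ready={A,F,G,H} → run A
t=15: ready={A,F,G,H} → run A
t=16: ready={A,F,G,H} → run A
t=17: ready={A,F,G,H} → run A
t=18: ready={F,G,H} → run H
t=19: ready={F,G,H} → run H
t=20: ready={F,G,H} → run H
t=21: ready={F,G,H} → run H
t=22: ready={F,G,H} → run H
t=23: ready={F,G} → run G
t=24: ready={F,G} → run G
t=25: ready={F,G} → run G
t=26: ready={F} → run F
t=27: ready={F} → run F
t=28: ready={F} → run F
t=29: ready={F} → run F
t=30: ready={F} → run F
t=31: ready={F} → run F
t=32: (idle)
t=33: (idle)
t=34: (idle)
t=35: (idle)

running at tick 14 = A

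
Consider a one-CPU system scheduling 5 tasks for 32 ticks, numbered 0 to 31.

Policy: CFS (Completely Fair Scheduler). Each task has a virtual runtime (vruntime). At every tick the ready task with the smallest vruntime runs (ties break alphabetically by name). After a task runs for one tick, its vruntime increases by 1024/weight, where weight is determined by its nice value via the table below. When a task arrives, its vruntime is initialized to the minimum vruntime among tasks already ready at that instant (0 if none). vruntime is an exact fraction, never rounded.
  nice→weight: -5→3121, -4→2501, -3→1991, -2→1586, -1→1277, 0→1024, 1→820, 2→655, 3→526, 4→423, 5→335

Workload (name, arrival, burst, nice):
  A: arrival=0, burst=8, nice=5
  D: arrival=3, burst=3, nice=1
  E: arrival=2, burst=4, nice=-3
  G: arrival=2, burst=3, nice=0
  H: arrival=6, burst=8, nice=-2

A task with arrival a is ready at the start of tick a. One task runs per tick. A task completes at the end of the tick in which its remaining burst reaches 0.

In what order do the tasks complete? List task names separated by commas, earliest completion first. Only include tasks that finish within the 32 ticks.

completion order = E, G, D, H, A

t=0: vr[A=0] → run A
t=1: vr[A=1024/335] → run A
t=2: vr[A=2048/335 E=2048/335 G=2048/335] → run A
t=3: vr[A=3072/335 D=2048/335 E=2048/335 G=2048/335] → run D
t=4: vr[A=3072/335 D=20224/2747 E=2048/335 G=2048/335] → run E
t=5: vr[A=3072/335 D=20224/2747 E=4420608/666985 G=2048/335] → run G
t=6: vr[A=3072/335 D=20224/2747 E=4420608/666985 G=2383/335 H=4420608/666985] → run E
t=7: vr[A=3072/335 D=20224/2747 E=4763648/666985 G=2383/335 H=4420608/666985] → run H
t=8: vr[A=3072/335 D=20224/2747 E=4763648/666985 G=2383/335 H=3847038464/528919105] → run G
t=9: vr[A=3072/335 D=20224/2747 E=4763648/666985 G=2718/335 H=3847038464/528919105] → run E
t=10: vr[A=3072/335 D=20224/2747 E=5106688/666985 G=2718/335 H=3847038464/528919105] → run H
t=11: vr[A=3072/335 D=20224/2747 E=5106688/666985 G=2718/335 H=4188534784/528919105] → run D
t=12: vr[A=3072/335 D=118272/13735 E=5106688/666985 G=2718/335 H=4188534784/528919105] → run E
t=13: vr[A=3072/335 D=118272/13735 G=2718/335 H=4188534784/528919105] → run H
t=14: vr[A=3072/335 D=118272/13735 G=2718/335 H=4530031104/528919105] → run G
t=15: vr[A=3072/335 D=118272/13735 H=4530031104/528919105] → run H
t=16: vr[A=3072/335 D=118272/13735 H=4871527424/528919105] → run D
t=17: vr[A=3072/335 H=4871527424/528919105] → run A
t=18: vr[A=4096/335 H=4871527424/528919105] → run H
t=19: vr[A=4096/335 H=5213023744/528919105] → run H
t=20: vr[A=4096/335 H=5554520064/528919105] → run H
t=21: vr[A=4096/335 H=5896016384/528919105] → run H
t=22: vr[A=4096/335] → run A
t=23: vr[A=1024/67] → run A
t=24: vr[A=6144/335] → run A
t=25: vr[A=7168/335] → run A
t=26: (idle)
t=27: (idle)
t=28: (idle)
t=29: (idle)
t=30: (idle)
t=31: (idle)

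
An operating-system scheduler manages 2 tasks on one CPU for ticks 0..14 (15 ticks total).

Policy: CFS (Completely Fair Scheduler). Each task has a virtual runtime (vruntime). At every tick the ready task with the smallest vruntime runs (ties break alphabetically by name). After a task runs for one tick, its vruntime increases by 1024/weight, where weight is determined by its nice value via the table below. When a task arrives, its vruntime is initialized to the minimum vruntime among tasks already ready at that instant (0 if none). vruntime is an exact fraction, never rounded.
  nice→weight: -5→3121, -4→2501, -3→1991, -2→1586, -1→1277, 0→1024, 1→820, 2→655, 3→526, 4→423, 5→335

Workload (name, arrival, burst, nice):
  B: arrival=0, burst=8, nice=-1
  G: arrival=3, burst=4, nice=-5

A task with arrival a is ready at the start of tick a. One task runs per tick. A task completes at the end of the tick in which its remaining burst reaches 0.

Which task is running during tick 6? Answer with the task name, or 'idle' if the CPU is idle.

running at tick 6 = G

t=0: vr[B=0] → run B
t=1: vr[B=1024/1277] → run B
t=2: vr[B=2048/1277] → run B
t=3: vr[B=3072/1277 G=3072/1277] → run B
t=4: vr[B=4096/1277 G=3072/1277] → run G
t=5: vr[B=4096/1277 G=10895360/3985517] → run G
t=6: vr[B=4096/1277 G=12203008/3985517] → run G
t=7: vr[B=4096/1277 G=13510656/3985517] → run B
t=8: vr[B=5120/1277 G=13510656/3985517] → run G
t=9: vr[B=5120/1277] → run B
t=10: vr[B=6144/1277] → run B
t=11: vr[B=7168/1277] → run B
t=12: (idle)
t=13: (idle)
t=14: (idle)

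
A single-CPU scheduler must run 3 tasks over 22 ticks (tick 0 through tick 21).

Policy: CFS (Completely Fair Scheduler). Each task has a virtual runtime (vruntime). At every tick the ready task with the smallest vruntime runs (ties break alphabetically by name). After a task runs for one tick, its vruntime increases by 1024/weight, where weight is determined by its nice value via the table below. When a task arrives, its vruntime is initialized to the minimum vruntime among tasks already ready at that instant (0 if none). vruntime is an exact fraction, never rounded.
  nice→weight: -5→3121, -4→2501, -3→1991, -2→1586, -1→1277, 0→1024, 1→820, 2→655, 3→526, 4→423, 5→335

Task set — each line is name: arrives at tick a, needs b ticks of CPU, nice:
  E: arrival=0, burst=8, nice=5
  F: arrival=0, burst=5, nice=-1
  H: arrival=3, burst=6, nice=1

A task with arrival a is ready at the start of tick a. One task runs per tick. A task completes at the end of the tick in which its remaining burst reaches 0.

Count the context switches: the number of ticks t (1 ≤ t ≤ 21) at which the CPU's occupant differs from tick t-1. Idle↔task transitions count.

t=0: vr[E=0 F=0] → run E
t=1: vr[E=1024/335 F=0] → run F
t=2: vr[E=1024/335 F=1024/1277] → run F
t=3: vr[E=1024/335 F=2048/1277 H=2048/1277] → run F
t=4: vr[E=1024/335 F=3072/1277 H=2048/1277] → run H
t=5: vr[E=1024/335 F=3072/1277 H=746752/261785] → run F
t=6: vr[E=1024/335 F=4096/1277 H=746752/261785] → run H
t=7: vr[E=1024/335 F=4096/1277 H=1073664/261785] → run E
t=8: vr[E=2048/335 F=4096/1277 H=1073664/261785] → run F
t=9: vr[E=2048/335 H=1073664/261785] → run H
t=10: vr[E=2048/335 H=1400576/261785] → run H
t=11: vr[E=2048/335 H=1727488/261785] → run E
t=12: vr[E=3072/335 H=1727488/261785] → run H
t=13: vr[E=3072/335 H=410880/52357] → run H
t=14: vr[E=3072/335] → run E
t=15: vr[E=4096/335] → run E
t=16: vr[E=1024/67] → run E
t=17: vr[E=6144/335] → run E
t=18: vr[E=7168/335] → run E
t=19: (idle)
t=20: (idle)
t=21: (idle)

context switches = 11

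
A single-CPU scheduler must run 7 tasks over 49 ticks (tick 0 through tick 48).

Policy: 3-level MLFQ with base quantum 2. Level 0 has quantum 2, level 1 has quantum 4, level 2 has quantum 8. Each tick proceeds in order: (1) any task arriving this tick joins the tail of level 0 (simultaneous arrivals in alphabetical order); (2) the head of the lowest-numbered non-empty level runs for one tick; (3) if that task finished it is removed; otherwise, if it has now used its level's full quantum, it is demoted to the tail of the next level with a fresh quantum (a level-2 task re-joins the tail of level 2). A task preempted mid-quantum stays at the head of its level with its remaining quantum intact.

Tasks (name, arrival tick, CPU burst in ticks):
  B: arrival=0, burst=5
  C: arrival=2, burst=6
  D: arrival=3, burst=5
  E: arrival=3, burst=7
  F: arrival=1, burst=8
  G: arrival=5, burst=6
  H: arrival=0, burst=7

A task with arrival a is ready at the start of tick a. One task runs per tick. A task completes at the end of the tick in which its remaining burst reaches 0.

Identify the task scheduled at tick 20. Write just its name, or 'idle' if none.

t=0: L0/L1/L2 = BH/-/- → run B
t=1: L0/L1/L2 = BHF/-/- → run B
t=2: L0/L1/L2 = HFC/B/- → run H
t=3: L0/L1/L2 = HFCDE/B/- → run H
t=4: L0/L1/L2 = FCDE/BH/- → run F
t=5: L0/L1/L2 = FCDEG/BH/- → run F
t=6: L0/L1/L2 = CDEG/BHF/- → run C
t=7: L0/L1/L2 = CDEG/BHF/- → run C
t=8: L0/L1/L2 = DEG/BHFC/- → run D
t=9: L0/L1/L2 = DEG/BHFC/- → run D
t=10: L0/L1/L2 = EG/BHFCD/- → run E
t=11: L0/L1/L2 = EG/BHFCD/- → run E
t=12: L0/L1/L2 = G/BHFCDE/- → run G
t=13: L0/L1/L2 = G/BHFCDE/- → run G
t=14: L0/L1/L2 = -/BHFCDEG/- → run B
t=15: L0/L1/L2 = -/BHFCDEG/- → run B
t=16: L0/L1/L2 = -/BHFCDEG/- → run B
t=17: L0/L1/L2 = -/HFCDEG/- → run H
t=18: L0/L1/L2 = -/HFCDEG/- → run H
t=19: L0/L1/L2 = -/HFCDEG/- → run H
t=20: L0/L1/L2 = -/HFCDEG/- → run H
t=21: L0/L1/L2 = -/FCDEG/H → run F
t=22: L0/L1/L2 = -/FCDEG/H → run F
t=23: L0/L1/L2 = -/FCDEG/H → run F
t=24: L0/L1/L2 = -/FCDEG/H → run F
t=25: L0/L1/L2 = -/CDEG/HF → run C
t=26: L0/L1/L2 = -/CDEG/HF → run C
t=27: L0/L1/L2 = -/CDEG/HF → run C
t=28: L0/L1/L2 = -/CDEG/HF → run C
t=29: L0/L1/L2 = -/DEG/HF → run D
t=30: L0/L1/L2 = -/DEG/HF → run D
t=31: L0/L1/L2 = -/DEG/HF → run D
t=32: L0/L1/L2 = -/EG/HF → run E
t=33: L0/L1/L2 = -/EG/HF → run E
t=34: L0/L1/L2 = -/EG/HF → run E
t=35: L0/L1/L2 = -/EG/HF → run E
t=36: L0/L1/L2 = -/G/HFE → run G
t=37: L0/L1/L2 = -/G/HFE → run G
t=38: L0/L1/L2 = -/G/HFE → run G
t=39: L0/L1/L2 = -/G/HFE → run G
t=40: L0/L1/L2 = -/-/HFE → run H
t=41: L0/L1/L2 = -/-/FE → run F
t=42: L0/L1/L2 = -/-/FE → run F
t=43: L0/L1/L2 = -/-/E → run E
t=44: (idle)
t=45: (idle)
t=46: (idle)
t=47: (idle)
t=48: (idle)

running at tick 20 = H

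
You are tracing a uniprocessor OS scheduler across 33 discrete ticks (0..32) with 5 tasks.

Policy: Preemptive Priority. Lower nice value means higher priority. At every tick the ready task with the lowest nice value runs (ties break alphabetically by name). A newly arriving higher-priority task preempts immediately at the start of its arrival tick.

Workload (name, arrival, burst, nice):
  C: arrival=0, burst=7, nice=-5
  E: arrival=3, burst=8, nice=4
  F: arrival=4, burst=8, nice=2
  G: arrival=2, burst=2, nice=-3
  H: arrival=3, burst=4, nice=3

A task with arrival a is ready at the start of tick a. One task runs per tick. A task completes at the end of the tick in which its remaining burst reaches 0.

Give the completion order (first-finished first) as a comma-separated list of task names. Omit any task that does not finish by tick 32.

completion order = C, G, F, H, E

t=0: ready={C} → run C
t=1: ready={C} → run C
t=2: ready={C,G} → run C
t=3: ready={C,E,G,H} → run C
t=4: ready={C,E,F,G,H} → run C
t=5: ready={C,E,F,G,H} → run C
t=6: ready={C,E,F,G,H} → run C
t=7: ready={E,F,G,H} → run G
t=8: ready={E,F,G,H} → run G
t=9: ready={E,F,H} → run F
t=10: ready={E,F,H} → run F
t=11: ready={E,F,H} → run F
t=12: ready={E,F,H} → run F
t=13: ready={E,F,H} → run F
t=14: ready={E,F,H} → run F
t=15: ready={E,F,H} → run F
t=16: ready={E,F,H} → run F
t=17: ready={E,H} → run H
t=18: ready={E,H} → run H
t=19: ready={E,H} → run H
t=20: ready={E,H} → run H
t=21: ready={E} → run E
t=22: ready={E} → run E
t=23: ready={E} → run E
t=24: ready={E} → run E
t=25: ready={E} → run E
t=26: ready={E} → run E
t=27: ready={E} → run E
t=28: ready={E} → run E
t=29: (idle)
t=30: (idle)
t=31: (idle)
t=32: (idle)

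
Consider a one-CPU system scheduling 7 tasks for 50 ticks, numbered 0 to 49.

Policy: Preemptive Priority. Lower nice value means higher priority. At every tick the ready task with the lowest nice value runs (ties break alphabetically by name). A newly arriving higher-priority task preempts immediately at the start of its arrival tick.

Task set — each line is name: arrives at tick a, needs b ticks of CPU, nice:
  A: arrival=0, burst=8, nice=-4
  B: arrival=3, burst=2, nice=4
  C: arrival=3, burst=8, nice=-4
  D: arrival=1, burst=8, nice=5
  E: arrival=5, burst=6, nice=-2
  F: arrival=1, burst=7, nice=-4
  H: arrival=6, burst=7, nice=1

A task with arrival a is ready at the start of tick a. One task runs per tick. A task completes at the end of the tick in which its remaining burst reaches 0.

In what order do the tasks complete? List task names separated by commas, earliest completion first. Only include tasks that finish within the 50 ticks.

completion order = A, C, F, E, H, B, D

t=0: ready={A} → run A
t=1: ready={A,D,F} → run A
t=2: ready={A,D,F} → run A
t=3: ready={A,B,C,D,F} → run A
t=4: ready={A,B,C,D,F} → run A
t=5: ready={A,B,C,D,E,F} → run A
t=6: ready={A,B,C,D,E,F,H} → run A
t=7: ready={A,B,C,D,E,F,H} → run A
t=8: ready={B,C,D,E,F,H} → run C
t=9: ready={B,C,D,E,F,H} → run C
t=10: ready={B,C,D,E,F,H} → run C
t=11: ready={B,C,D,E,F,H} → run C
t=12: ready={B,C,D,E,F,H} → run C
t=13: ready={B,C,D,E,F,H} → run C
t=14: ready={B,C,D,E,F,H} → run C
t=15: ready={B,C,D,E,F,H} → run C
t=16: ready={B,D,E,F,H} → run F
t=17: ready={B,D,E,F,H} → run F
t=18: ready={B,D,E,F,H} → run F
t=19: ready={B,D,E,F,H} → run F
t=20: ready={B,D,E,F,H} → run F
t=21: ready={B,D,E,F,H} → run F
t=22: ready={B,D,E,F,H} → run F
t=23: ready={B,D,E,H} → run E
t=24: ready={B,D,E,H} → run E
t=25: ready={B,D,E,H} → run E
t=26: ready={B,D,E,H} → run E
t=27: ready={B,D,E,H} → run E
t=28: ready={B,D,E,H} → run E
t=29: ready={B,D,H} → run H
t=30: ready={B,D,H} → run H
t=31: ready={B,D,H} → run H
t=32: ready={B,D,H} → run H
t=33: ready={B,D,H} → run H
t=34: ready={B,D,H} → run H
t=35: ready={B,D,H} → run H
t=36: ready={B,D} → run B
t=37: ready={B,D} → run B
t=38: ready={D} → run D
t=39: ready={D} → run D
t=40: ready={D} → run D
t=41: ready={D} → run D
t=42: ready={D} → run D
t=43: ready={D} → run D
t=44: ready={D} → run D
t=45: ready={D} → run D
t=46: (idle)
t=47: (idle)
t=48: (idle)
t=49: (idle)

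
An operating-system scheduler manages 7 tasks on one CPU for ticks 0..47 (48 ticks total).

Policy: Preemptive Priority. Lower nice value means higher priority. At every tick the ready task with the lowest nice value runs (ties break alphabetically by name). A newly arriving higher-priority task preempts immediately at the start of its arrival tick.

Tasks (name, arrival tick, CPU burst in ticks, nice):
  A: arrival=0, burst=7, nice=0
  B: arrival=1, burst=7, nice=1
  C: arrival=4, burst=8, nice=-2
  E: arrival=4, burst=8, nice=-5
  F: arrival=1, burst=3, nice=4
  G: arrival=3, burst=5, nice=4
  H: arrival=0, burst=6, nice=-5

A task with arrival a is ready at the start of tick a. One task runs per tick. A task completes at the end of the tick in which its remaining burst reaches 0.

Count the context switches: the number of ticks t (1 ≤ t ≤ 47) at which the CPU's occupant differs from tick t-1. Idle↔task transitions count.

context switches = 8

t=0: ready={A,H} → run H
t=1: ready={A,B,F,H} → run H
t=2: ready={A,B,F,H} → run H
t=3: ready={A,B,F,G,H} → run H
t=4: ready={A,B,C,E,F,G,H} → run E
t=5: ready={A,B,C,E,F,G,H} → run E
t=6: ready={A,B,C,E,F,G,H} → run E
t=7: ready={A,B,C,E,F,G,H} → run E
t=8: ready={A,B,C,E,F,G,H} → run E
t=9: ready={A,B,C,E,F,G,H} → run E
t=10: ready={A,B,C,E,F,G,H} → run E
t=11: ready={A,B,C,E,F,G,H} → run E
t=12: ready={A,B,C,F,G,H} → run H
t=13: ready={A,B,C,F,G,H} → run H
t=14: ready={A,B,C,F,G} → run C
t=15: ready={A,B,C,F,G} → run C
t=16: ready={A,B,C,F,G} → run C
t=17: ready={A,B,C,F,G} → run C
t=18: ready={A,B,C,F,G} → run C
t=19: ready={A,B,C,F,G} → run C
t=20: ready={A,B,C,F,G} → run C
t=21: ready={A,B,C,F,G} → run C
t=22: ready={A,B,F,G} → run A
t=23: ready={A,B,F,G} → run A
t=24: ready={A,B,F,G} → run A
t=25: ready={A,B,F,G} → run A
t=26: ready={A,B,F,G} → run A
t=27: ready={A,B,F,G} → run A
t=28: ready={A,B,F,G} → run A
t=29: ready={B,F,G} → run B
t=30: ready={B,F,G} → run B
t=31: ready={B,F,G} → run B
t=32: ready={B,F,G} → run B
t=33: ready={B,F,G} → run B
t=34: ready={B,F,G} → run B
t=35: ready={B,F,G} → run B
t=36: ready={F,G} → run F
t=37: ready={F,G} → run F
t=38: ready={F,G} → run F
t=39: ready={G} → run G
t=40: ready={G} → run G
t=41: ready={G} → run G
t=42: ready={G} → run G
t=43: ready={G} → run G
t=44: (idle)
t=45: (idle)
t=46: (idle)
t=47: (idle)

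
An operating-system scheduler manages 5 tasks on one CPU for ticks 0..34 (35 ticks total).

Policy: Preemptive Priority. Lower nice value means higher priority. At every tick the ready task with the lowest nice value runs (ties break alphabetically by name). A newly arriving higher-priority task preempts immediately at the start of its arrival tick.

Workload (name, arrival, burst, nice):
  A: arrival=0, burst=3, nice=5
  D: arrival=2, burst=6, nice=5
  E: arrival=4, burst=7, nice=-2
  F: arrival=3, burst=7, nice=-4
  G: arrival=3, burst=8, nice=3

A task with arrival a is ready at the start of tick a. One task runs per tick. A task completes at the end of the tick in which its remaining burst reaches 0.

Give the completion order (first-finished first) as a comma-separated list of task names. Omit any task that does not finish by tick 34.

t=0: ready={A} → run A
t=1: ready={A} → run A
t=2: ready={A,D} → run A
t=3: ready={D,F,G} → run F
t=4: ready={D,E,F,G} → run F
t=5: ready={D,E,F,G} → run F
t=6: ready={D,E,F,G} → run F
t=7: ready={D,E,F,G} → run F
t=8: ready={D,E,F,G} → run F
t=9: ready={D,E,F,G} → run F
t=10: ready={D,E,G} → run E
t=11: ready={D,E,G} → run E
t=12: ready={D,E,G} → run E
t=13: ready={D,E,G} → run E
t=14: ready={D,E,G} → run E
t=15: ready={D,E,G} → run E
t=16: ready={D,E,G} → run E
t=17: ready={D,G} → run G
t=18: ready={D,G} → run G
t=19: ready={D,G} → run G
t=20: ready={D,G} → run G
t=21: ready={D,G} → run G
t=22: ready={D,G} → run G
t=23: ready={D,G} → run G
t=24: ready={D,G} → run G
t=25: ready={D} → run D
t=26: ready={D} → run D
t=27: ready={D} → run D
t=28: ready={D} → run D
t=29: ready={D} → run D
t=30: ready={D} → run D
t=31: (idle)
t=32: (idle)
t=33: (idle)
t=34: (idle)

completion order = A, F, E, G, D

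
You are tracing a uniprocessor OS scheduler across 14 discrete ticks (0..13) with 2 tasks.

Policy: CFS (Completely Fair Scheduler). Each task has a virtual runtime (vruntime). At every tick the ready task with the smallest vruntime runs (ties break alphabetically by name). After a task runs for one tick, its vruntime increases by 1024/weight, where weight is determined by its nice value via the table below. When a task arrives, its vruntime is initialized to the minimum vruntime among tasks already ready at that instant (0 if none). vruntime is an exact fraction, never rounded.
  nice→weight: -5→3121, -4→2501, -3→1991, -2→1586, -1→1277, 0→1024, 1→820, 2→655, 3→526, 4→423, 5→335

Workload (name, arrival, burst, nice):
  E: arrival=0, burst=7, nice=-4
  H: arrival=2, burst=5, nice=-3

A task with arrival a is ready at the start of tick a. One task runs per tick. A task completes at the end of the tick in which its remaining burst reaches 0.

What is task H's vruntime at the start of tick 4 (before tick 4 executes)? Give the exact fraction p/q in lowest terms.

t=0: vr[E=0] → run E
t=1: vr[E=1024/2501] → run E
t=2: vr[E=2048/2501 H=2048/2501] → run E
t=3: vr[E=3072/2501 H=2048/2501] → run H
t=4: vr[E=3072/2501 H=6638592/4979491] → run E
t=5: vr[E=4096/2501 H=6638592/4979491] → run H
t=6: vr[E=4096/2501 H=9199616/4979491] → run E
t=7: vr[E=5120/2501 H=9199616/4979491] → run H
t=8: vr[E=5120/2501 H=11760640/4979491] → run E
t=9: vr[E=6144/2501 H=11760640/4979491] → run H
t=10: vr[E=6144/2501 H=14321664/4979491] → run E
t=11: vr[H=14321664/4979491] → run H
t=12: (idle)
t=13: (idle)

vruntime(H, start of tick 4) = 6638592/4979491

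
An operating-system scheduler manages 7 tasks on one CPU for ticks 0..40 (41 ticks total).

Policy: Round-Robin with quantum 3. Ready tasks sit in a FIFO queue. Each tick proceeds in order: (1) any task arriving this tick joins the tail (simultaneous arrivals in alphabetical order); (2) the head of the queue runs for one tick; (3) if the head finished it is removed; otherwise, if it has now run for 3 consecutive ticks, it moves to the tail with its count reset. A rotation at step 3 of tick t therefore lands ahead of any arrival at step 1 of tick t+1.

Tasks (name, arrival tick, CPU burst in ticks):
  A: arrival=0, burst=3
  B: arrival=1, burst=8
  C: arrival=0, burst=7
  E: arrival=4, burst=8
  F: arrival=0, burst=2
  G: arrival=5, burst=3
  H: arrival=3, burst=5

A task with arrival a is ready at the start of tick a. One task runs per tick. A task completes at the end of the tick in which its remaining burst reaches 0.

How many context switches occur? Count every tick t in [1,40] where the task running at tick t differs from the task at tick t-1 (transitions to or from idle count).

t=0: queue=[A,C,F] q_used=0 → run A
t=1: queue=[A,C,F,B] q_used=1 → run A
t=2: queue=[A,C,F,B] q_used=2 → run A
t=3: queue=[C,F,B,H] q_used=0 → run C
t=4: queue=[C,F,B,H,E] q_used=1 → run C
t=5: queue=[C,F,B,H,E,G] q_used=2 → run C
t=6: queue=[F,B,H,E,G,C] q_used=0 → run F
t=7: queue=[F,B,H,E,G,C] q_used=1 → run F
t=8: queue=[B,H,E,G,C] q_used=0 → run B
t=9: queue=[B,H,E,G,C] q_used=1 → run B
t=10: queue=[B,H,E,G,C] q_used=2 → run B
t=11: queue=[H,E,G,C,B] q_used=0 → run H
t=12: queue=[H,E,G,C,B] q_used=1 → run H
t=13: queue=[H,E,G,C,B] q_used=2 → run H
t=14: queue=[E,G,C,B,H] q_used=0 → run E
t=15: queue=[E,G,C,B,H] q_used=1 → run E
t=16: queue=[E,G,C,B,H] q_used=2 → run E
t=17: queue=[G,C,B,H,E] q_used=0 → run G
t=18: queue=[G,C,B,H,E] q_used=1 → run G
t=19: queue=[G,C,B,H,E] q_used=2 → run G
t=20: queue=[C,B,H,E] q_used=0 → run C
t=21: queue=[C,B,H,E] q_used=1 → run C
t=22: queue=[C,B,H,E] q_used=2 → run C
t=23: queue=[B,H,E,C] q_used=0 → run B
t=24: queue=[B,H,E,C] q_used=1 → run B
t=25: queue=[B,H,E,C] q_used=2 → run B
t=26: queue=[H,E,C,B] q_used=0 → run H
t=27: queue=[H,E,C,B] q_used=1 → run H
t=28: queue=[E,C,B] q_used=0 → run E
t=29: queue=[E,C,B] q_used=1 → run E
t=30: queue=[E,C,B] q_used=2 → run E
t=31: queue=[C,B,E] q_used=0 → run C
t=32: queue=[B,E] q_used=0 → run B
t=33: queue=[B,E] q_used=1 → run B
t=34: queue=[E] q_used=0 → run E
t=35: queue=[E] q_used=1 → run E
t=36: (idle)
t=37: (idle)
t=38: (idle)
t=39: (idle)
t=40: (idle)

context switches = 14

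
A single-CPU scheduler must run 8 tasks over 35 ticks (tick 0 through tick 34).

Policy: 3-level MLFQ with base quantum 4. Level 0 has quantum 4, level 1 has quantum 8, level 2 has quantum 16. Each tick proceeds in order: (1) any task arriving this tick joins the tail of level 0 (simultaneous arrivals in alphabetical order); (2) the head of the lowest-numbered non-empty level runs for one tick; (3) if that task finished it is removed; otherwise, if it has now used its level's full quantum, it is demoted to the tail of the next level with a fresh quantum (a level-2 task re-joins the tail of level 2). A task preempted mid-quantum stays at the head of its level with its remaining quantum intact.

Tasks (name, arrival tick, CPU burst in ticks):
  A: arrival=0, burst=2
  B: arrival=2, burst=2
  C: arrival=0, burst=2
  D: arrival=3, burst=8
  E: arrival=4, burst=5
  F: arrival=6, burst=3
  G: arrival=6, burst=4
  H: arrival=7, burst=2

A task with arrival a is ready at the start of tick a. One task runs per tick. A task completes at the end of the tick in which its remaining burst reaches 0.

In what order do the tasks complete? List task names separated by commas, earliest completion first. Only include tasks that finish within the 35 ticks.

t=0: L0/L1/L2 = AC/-/- → run A
t=1: L0/L1/L2 = AC/-/- → run A
t=2: L0/L1/L2 = CB/-/- → run C
t=3: L0/L1/L2 = CBD/-/- → run C
t=4: L0/L1/L2 = BDE/-/- → run B
t=5: L0/L1/L2 = BDE/-/- → run B
t=6: L0/L1/L2 = DEFG/-/- → run D
t=7: L0/L1/L2 = DEFGH/-/- → run D
t=8: L0/L1/L2 = DEFGH/-/- → run D
t=9: L0/L1/L2 = DEFGH/-/- → run D
t=10: L0/L1/L2 = EFGH/D/- → run E
t=11: L0/L1/L2 = EFGH/D/- → run E
t=12: L0/L1/L2 = EFGH/D/- → run E
t=13: L0/L1/L2 = EFGH/D/- → run E
t=14: L0/L1/L2 = FGH/DE/- → run F
t=15: L0/L1/L2 = FGH/DE/- → run F
t=16: L0/L1/L2 = FGH/DE/- → run F
t=17: L0/L1/L2 = GH/DE/- → run G
t=18: L0/L1/L2 = GH/DE/- → run G
t=19: L0/L1/L2 = GH/DE/- → run G
t=20: L0/L1/L2 = GH/DE/- → run G
t=21: L0/L1/L2 = H/DE/- → run H
t=22: L0/L1/L2 = H/DE/- → run H
t=23: L0/L1/L2 = -/DE/- → run D
t=24: L0/L1/L2 = -/DE/- → run D
t=25: L0/L1/L2 = -/DE/- → run D
t=26: L0/L1/L2 = -/DE/- → run D
t=27: L0/L1/L2 = -/E/- → run E
t=28: (idle)
t=29: (idle)
t=30: (idle)
t=31: (idle)
t=32: (idle)
t=33: (idle)
t=34: (idle)

completion order = A, C, B, F, G, H, D, E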